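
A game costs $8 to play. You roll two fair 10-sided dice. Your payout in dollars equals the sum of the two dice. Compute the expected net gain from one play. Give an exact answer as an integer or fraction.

Distribution of the sum of the two dice: 2 w.p. 1/100, 3 w.p. 1/50, 4 w.p. 3/100, 5 w.p. 1/25, 6 w.p. 1/20, 7 w.p. 3/50, …
E[payout] = (1/100)·2 + (1/50)·3 + (3/100)·4 + (1/25)·5 + (1/20)·6 + (3/50)·7 + (7/100)·8 + (2/25)·9 + (9/100)·10 + (1/10)·11 + (9/100)·12 + (2/25)·13 + (7/100)·14 + (3/50)·15 + (1/20)·16 + (1/25)·17 + (3/100)·18 + (1/50)·19 + (1/100)·20 = 11
Expected profit = 11 − 8 = 3

$3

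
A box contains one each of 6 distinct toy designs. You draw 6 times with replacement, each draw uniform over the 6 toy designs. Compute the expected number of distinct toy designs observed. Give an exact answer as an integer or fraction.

Let Xⱼ=1 if type j appears at least once. P(Xⱼ=1) = 1 − ((6−1)/6)^6 = 31031/46656.
E[#distinct] = 6·31031/46656 = 31031/7776.

31031/7776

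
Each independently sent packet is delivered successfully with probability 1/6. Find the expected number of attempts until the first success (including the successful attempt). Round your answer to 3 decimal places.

For a geometric distribution, E[trials] = 1/p = 1/(1/6) = 6.
≈ 6.000

6.000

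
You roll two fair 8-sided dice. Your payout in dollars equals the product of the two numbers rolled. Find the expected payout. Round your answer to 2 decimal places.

$20.25

Distribution of the product of the two numbers rolled: 1 w.p. 1/64, 2 w.p. 1/32, 3 w.p. 1/32, 4 w.p. 3/64, 5 w.p. 1/32, 6 w.p. 1/16, …
E[payout] = (1/64)·1 + (1/32)·2 + (1/32)·3 + (3/64)·4 + (1/32)·5 + (1/16)·6 + (1/32)·7 + (1/16)·8 + (1/64)·9 + (1/32)·10 + (1/16)·12 + (1/32)·14 + (1/32)·15 + (3/64)·16 + (1/32)·18 + (1/32)·20 + (1/32)·21 + (1/16)·24 + (1/64)·25 + (1/32)·28 + (1/32)·30 + (1/32)·32 + (1/32)·35 + (1/64)·36 + (1/32)·40 + (1/32)·42 + (1/32)·48 + (1/64)·49 + (1/32)·56 + (1/64)·64 = 81/4
≈ $20.25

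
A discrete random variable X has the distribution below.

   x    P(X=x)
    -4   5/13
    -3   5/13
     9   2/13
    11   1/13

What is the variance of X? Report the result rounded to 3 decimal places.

E[X] = (5/13)·(-4) + (5/13)·(-3) + (2/13)·9 + (1/13)·11 = -6/13
E[X²] = (5/13)·16 + (5/13)·9 + (2/13)·81 + (1/13)·121 = 408/13
Var(X) = 408/13 − (-6/13)² = 5268/169 ≈ 31.172

31.172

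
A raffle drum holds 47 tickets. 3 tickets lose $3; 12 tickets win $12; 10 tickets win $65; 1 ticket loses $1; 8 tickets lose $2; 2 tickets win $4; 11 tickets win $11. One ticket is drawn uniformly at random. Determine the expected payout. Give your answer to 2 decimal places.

$19.09

E[payout] = (3/47)·(-3) + (12/47)·12 + (10/47)·65 + (1/47)·(-1) + (8/47)·(-2) + (2/47)·4 + (11/47)·11 = 897/47
≈ $19.09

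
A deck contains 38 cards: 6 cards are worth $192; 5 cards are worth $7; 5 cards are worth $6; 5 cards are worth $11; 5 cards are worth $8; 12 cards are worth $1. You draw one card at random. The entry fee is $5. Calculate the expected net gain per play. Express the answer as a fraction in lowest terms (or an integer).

E[payout] = (6/38)·192 + (5/38)·7 + (5/38)·6 + (5/38)·11 + (5/38)·8 + (12/38)·1 = 662/19
Expected profit = 662/19 − 5 = 567/19

567/19 dollars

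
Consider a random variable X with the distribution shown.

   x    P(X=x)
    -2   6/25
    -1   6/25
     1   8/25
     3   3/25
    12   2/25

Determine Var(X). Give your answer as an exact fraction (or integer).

8296/625

E[X] = (6/25)·(-2) + (6/25)·(-1) + (8/25)·1 + (3/25)·3 + (2/25)·12 = 23/25
E[X²] = (6/25)·4 + (6/25)·1 + (8/25)·1 + (3/25)·9 + (2/25)·144 = 353/25
Var(X) = 353/25 − (23/25)² = 8296/625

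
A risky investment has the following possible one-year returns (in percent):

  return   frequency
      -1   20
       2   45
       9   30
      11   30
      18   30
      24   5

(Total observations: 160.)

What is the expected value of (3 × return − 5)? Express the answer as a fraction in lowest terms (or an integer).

319/16

Total = 160, so P(return=-1) = 20/160, etc.
E[3x-5] = (1/8)·(-8) + (9/32)·1 + (3/16)·22 + (3/16)·28 + (3/16)·49 + (1/32)·67
     = 319/16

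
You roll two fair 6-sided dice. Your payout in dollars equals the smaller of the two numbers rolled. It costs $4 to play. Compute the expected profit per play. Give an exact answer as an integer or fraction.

-53/36 dollars

Distribution of the smaller of the two numbers rolled: 1 w.p. 11/36, 2 w.p. 1/4, 3 w.p. 7/36, 4 w.p. 5/36, 5 w.p. 1/12, 6 w.p. 1/36
E[payout] = (11/36)·1 + (1/4)·2 + (7/36)·3 + (5/36)·4 + (1/12)·5 + (1/36)·6 = 91/36
Expected profit = 91/36 − 4 = -53/36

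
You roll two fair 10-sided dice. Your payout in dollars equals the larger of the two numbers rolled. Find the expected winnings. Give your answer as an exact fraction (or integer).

143/20 dollars

Distribution of the larger of the two numbers rolled: 1 w.p. 1/100, 2 w.p. 3/100, 3 w.p. 1/20, 4 w.p. 7/100, 5 w.p. 9/100, 6 w.p. 11/100, …
E[payout] = (1/100)·1 + (3/100)·2 + (1/20)·3 + (7/100)·4 + (9/100)·5 + (11/100)·6 + (13/100)·7 + (3/20)·8 + (17/100)·9 + (19/100)·10 = 143/20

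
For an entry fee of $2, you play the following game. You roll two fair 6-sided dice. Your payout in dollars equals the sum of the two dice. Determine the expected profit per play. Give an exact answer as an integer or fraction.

$5

Distribution of the sum of the two dice: 2 w.p. 1/36, 3 w.p. 1/18, 4 w.p. 1/12, 5 w.p. 1/9, 6 w.p. 5/36, 7 w.p. 1/6, …
E[payout] = (1/36)·2 + (1/18)·3 + (1/12)·4 + (1/9)·5 + (5/36)·6 + (1/6)·7 + (5/36)·8 + (1/9)·9 + (1/12)·10 + (1/18)·11 + (1/36)·12 = 7
Expected profit = 7 − 2 = 5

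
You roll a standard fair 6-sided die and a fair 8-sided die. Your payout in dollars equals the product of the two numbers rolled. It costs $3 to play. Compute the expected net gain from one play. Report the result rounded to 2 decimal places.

$12.75

Distribution of the product of the two numbers rolled: 1 w.p. 1/48, 2 w.p. 1/24, 3 w.p. 1/24, 4 w.p. 1/16, 5 w.p. 1/24, 6 w.p. 1/12, …
E[payout] = (1/48)·1 + (1/24)·2 + (1/24)·3 + (1/16)·4 + (1/24)·5 + (1/12)·6 + (1/48)·7 + (1/16)·8 + (1/48)·9 + (1/24)·10 + (1/12)·12 + (1/48)·14 + (1/24)·15 + (1/24)·16 + (1/24)·18 + (1/24)·20 + (1/48)·21 + (1/16)·24 + (1/48)·25 + (1/48)·28 + (1/24)·30 + (1/48)·32 + (1/48)·35 + (1/48)·36 + (1/48)·40 + (1/48)·42 + (1/48)·48 = 63/4
Expected profit = 63/4 − 3 = 51/4 ≈ $12.75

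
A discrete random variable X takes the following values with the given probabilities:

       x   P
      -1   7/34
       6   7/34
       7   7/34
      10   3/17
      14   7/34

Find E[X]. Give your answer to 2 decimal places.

7.12

E[X] = (7/34)·(-1) + (7/34)·6 + (7/34)·7 + (3/17)·10 + (7/34)·14
     = 121/17 ≈ 7.12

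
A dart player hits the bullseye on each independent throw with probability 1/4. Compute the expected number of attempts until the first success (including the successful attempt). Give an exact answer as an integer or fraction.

For a geometric distribution, E[trials] = 1/p = 1/(1/4) = 4.

4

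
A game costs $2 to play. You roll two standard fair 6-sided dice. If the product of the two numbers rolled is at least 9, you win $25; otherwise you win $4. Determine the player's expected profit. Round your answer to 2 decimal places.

E[payout] = (4/9)·4 + (5/9)·25 = 47/3
Expected profit = 47/3 − 2 = 41/3 ≈ $13.67

$13.67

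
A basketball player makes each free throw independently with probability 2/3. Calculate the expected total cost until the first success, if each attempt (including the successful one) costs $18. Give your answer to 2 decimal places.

$27.00

E[#attempts] = 1/p = 3/2; E[cost] = 18·3/2 = 27.
≈ 27.00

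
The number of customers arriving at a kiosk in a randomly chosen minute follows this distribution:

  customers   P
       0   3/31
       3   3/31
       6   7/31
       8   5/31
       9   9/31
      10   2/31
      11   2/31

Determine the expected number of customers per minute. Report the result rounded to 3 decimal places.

6.903

E[X] = (3/31)·0 + (3/31)·3 + (7/31)·6 + (5/31)·8 + (9/31)·9 + (2/31)·10 + (2/31)·11
     = 214/31 ≈ 6.903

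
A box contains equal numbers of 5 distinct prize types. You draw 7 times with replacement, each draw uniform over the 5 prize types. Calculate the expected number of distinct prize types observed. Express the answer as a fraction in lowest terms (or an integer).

61741/15625

Let Xⱼ=1 if type j appears at least once. P(Xⱼ=1) = 1 − ((5−1)/5)^7 = 61741/78125.
E[#distinct] = 5·61741/78125 = 61741/15625.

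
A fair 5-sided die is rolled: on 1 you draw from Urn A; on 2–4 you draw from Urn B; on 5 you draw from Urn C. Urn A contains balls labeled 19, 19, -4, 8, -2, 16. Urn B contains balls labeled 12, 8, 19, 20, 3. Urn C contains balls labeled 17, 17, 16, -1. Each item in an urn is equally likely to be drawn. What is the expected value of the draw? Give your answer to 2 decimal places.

11.76

E[X | Urn A] = (19 + 19 − 4 + 8 − 2 + 16)/6 = 28/3
E[X | Urn B] = (12 + 8 + 19 + 20 + 3)/5 = 62/5
E[X | Urn C] = (17 + 17 + 16 − 1)/4 = 49/4
E[X] = (1/5)·28/3 + (3/5)·62/5 + (1/5)·49/4 = 3527/300 ≈ 11.76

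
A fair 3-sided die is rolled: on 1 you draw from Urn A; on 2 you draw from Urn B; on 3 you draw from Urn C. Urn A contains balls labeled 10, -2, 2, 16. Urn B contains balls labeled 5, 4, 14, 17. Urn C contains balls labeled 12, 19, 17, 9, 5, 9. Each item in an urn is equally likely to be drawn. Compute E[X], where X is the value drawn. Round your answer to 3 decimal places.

9.444

E[X | Urn A] = (10 − 2 + 2 + 16)/4 = 13/2
E[X | Urn B] = (5 + 4 + 14 + 17)/4 = 10
E[X | Urn C] = (12 + 19 + 17 + 9 + 5 + 9)/6 = 71/6
E[X] = (1/3)·13/2 + (1/3)·10 + (1/3)·71/6 = 85/9 ≈ 9.444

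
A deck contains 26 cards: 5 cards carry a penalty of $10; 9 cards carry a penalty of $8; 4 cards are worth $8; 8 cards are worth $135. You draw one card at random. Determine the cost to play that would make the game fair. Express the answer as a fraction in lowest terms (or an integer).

E[payout] = (5/26)·(-10) + (9/26)·(-8) + (4/26)·8 + (8/26)·135 = 495/13
Fair fee = E[payout] = 495/13

495/13 dollars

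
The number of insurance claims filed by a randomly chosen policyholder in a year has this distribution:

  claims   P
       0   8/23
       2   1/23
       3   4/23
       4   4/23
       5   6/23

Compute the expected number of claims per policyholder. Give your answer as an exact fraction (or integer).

E[X] = (8/23)·0 + (1/23)·2 + (4/23)·3 + (4/23)·4 + (6/23)·5
     = 60/23

60/23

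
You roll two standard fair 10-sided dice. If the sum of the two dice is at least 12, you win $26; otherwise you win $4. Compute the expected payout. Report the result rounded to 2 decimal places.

$13.90

E[payout] = (11/20)·4 + (9/20)·26 = 139/10
≈ $13.90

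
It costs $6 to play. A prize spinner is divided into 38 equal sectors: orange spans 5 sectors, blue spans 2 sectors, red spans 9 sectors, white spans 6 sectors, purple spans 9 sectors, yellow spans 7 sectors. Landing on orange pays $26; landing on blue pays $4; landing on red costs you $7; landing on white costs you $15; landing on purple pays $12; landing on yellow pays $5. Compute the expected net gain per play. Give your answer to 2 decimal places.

-$2.63

E[payout] = (5/38)·26 + (2/38)·4 + (9/38)·(-7) + (6/38)·(-15) + (9/38)·12 + (7/38)·5 = 64/19
Expected profit = 64/19 − 6 = -50/19 ≈ -$2.63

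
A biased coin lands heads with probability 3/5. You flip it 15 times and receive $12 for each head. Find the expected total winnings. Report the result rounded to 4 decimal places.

E[#heads] = 15·3/5 = 9 (linearity over flips).
E[winnings] = 12·9 = 108.
≈ 108.0000

$108.0000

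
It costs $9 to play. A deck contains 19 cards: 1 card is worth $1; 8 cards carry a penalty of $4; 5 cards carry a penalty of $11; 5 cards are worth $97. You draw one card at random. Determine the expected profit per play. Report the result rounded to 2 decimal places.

$12.00

E[payout] = (1/19)·1 + (8/19)·(-4) + (5/19)·(-11) + (5/19)·97 = 21
Expected profit = 21 − 9 = 12 ≈ $12.00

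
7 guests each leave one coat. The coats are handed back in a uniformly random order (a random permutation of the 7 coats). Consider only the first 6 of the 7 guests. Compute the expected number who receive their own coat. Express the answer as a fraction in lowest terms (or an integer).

Let Xᵢ = 1 if person i gets their own coat. For each i, P(Xᵢ=1) = 1/7.
By linearity of expectation, E[X₁+…+X_6] = 6·(1/7) = 6/7.

6/7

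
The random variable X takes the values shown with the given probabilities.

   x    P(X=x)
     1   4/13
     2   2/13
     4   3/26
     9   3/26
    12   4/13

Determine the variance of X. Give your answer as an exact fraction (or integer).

15341/676

E[X] = (4/13)·1 + (2/13)·2 + (3/26)·4 + (3/26)·9 + (4/13)·12 = 151/26
E[X²] = (4/13)·1 + (2/13)·4 + (3/26)·16 + (3/26)·81 + (4/13)·144 = 1467/26
Var(X) = 1467/26 − (151/26)² = 15341/676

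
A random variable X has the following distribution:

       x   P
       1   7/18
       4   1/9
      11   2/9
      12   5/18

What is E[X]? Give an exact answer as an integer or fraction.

E[X] = (7/18)·1 + (1/9)·4 + (2/9)·11 + (5/18)·12
     = 119/18

119/18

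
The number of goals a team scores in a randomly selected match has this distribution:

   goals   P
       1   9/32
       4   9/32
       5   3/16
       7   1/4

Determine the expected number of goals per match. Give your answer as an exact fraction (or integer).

E[X] = (9/32)·1 + (9/32)·4 + (3/16)·5 + (1/4)·7
     = 131/32

131/32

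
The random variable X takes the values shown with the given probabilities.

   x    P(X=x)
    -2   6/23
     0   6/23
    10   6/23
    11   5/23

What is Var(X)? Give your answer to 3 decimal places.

33.380

E[X] = (6/23)·(-2) + (6/23)·0 + (6/23)·10 + (5/23)·11 = 103/23
E[X²] = (6/23)·4 + (6/23)·0 + (6/23)·100 + (5/23)·121 = 1229/23
Var(X) = 1229/23 − (103/23)² = 17658/529 ≈ 33.380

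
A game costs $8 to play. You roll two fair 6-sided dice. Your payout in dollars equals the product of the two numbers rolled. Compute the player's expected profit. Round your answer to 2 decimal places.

Distribution of the product of the two numbers rolled: 1 w.p. 1/36, 2 w.p. 1/18, 3 w.p. 1/18, 4 w.p. 1/12, 5 w.p. 1/18, 6 w.p. 1/9, …
E[payout] = (1/36)·1 + (1/18)·2 + (1/18)·3 + (1/12)·4 + (1/18)·5 + (1/9)·6 + (1/18)·8 + (1/36)·9 + (1/18)·10 + (1/9)·12 + (1/18)·15 + (1/36)·16 + (1/18)·18 + (1/18)·20 + (1/18)·24 + (1/36)·25 + (1/18)·30 + (1/36)·36 = 49/4
Expected profit = 49/4 − 8 = 17/4 ≈ $4.25

$4.25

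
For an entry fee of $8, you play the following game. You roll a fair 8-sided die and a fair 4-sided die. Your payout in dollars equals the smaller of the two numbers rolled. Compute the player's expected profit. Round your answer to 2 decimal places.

-$5.81

Distribution of the smaller of the two numbers rolled: 1 w.p. 11/32, 2 w.p. 9/32, 3 w.p. 7/32, 4 w.p. 5/32
E[payout] = (11/32)·1 + (9/32)·2 + (7/32)·3 + (5/32)·4 = 35/16
Expected profit = 35/16 − 8 = -93/16 ≈ -$5.81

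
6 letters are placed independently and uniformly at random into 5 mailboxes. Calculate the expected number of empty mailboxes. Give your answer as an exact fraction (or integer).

Let Xⱼ=1 if mailbox j is empty. P(Xⱼ=1) = ((5-1)/5)^6 = 4096/15625.
By linearity, E[#empty] = 5·4096/15625 = 4096/3125.

4096/3125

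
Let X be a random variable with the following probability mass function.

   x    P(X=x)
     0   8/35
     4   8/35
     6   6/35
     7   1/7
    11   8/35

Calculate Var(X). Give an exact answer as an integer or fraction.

18014/1225

E[X] = (8/35)·0 + (8/35)·4 + (6/35)·6 + (1/7)·7 + (8/35)·11 = 191/35
E[X²] = (8/35)·0 + (8/35)·16 + (6/35)·36 + (1/7)·49 + (8/35)·121 = 1557/35
Var(X) = 1557/35 − (191/35)² = 18014/1225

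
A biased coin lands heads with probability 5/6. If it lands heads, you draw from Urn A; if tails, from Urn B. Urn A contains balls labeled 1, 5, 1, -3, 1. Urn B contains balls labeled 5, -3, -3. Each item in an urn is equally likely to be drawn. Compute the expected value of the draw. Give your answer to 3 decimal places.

E[X | Urn A] = (1 + 5 + 1 − 3 + 1)/5 = 1
E[X | Urn B] = (5 − 3 − 3)/3 = -1/3
E[X] = (5/6)·1 + (1/6)·(-1/3) = 7/9 ≈ 0.778

0.778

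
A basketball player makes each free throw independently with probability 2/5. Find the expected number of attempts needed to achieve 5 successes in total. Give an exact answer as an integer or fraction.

25/2

By linearity (sum of 5 independent geometric waits), E[trials] = 5/p = 5/(2/5) = 25/2.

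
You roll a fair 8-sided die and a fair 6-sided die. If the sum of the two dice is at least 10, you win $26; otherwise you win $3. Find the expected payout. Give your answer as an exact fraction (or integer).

E[payout] = (11/16)·3 + (5/16)·26 = 163/16

163/16 dollars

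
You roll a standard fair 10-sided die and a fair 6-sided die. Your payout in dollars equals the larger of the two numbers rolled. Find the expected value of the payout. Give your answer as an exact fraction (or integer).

73/12 dollars

Distribution of the larger of the two numbers rolled: 1 w.p. 1/60, 2 w.p. 1/20, 3 w.p. 1/12, 4 w.p. 7/60, 5 w.p. 3/20, 6 w.p. 11/60, …
E[payout] = (1/60)·1 + (1/20)·2 + (1/12)·3 + (7/60)·4 + (3/20)·5 + (11/60)·6 + (1/10)·7 + (1/10)·8 + (1/10)·9 + (1/10)·10 = 73/12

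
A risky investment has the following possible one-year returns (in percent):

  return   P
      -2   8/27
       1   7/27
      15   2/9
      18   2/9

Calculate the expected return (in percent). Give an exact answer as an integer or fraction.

E[X] = (8/27)·(-2) + (7/27)·1 + (2/9)·15 + (2/9)·18
     = 7

7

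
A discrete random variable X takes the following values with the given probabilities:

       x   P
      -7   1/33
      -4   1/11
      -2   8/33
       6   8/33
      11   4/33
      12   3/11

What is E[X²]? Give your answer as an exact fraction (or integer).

E[X²] = (1/33)·49 + (1/11)·16 + (8/33)·4 + (8/33)·36 + (4/33)·121 + (3/11)·144
     = 2197/33

2197/33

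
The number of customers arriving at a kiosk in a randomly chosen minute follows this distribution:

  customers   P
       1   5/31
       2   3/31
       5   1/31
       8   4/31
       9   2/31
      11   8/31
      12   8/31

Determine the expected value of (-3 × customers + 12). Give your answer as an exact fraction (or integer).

-378/31

E[-3x+12] = (5/31)·9 + (3/31)·6 + (1/31)·(-3) + (4/31)·(-12) + (2/31)·(-15) + (8/31)·(-21) + (8/31)·(-24)
     = -378/31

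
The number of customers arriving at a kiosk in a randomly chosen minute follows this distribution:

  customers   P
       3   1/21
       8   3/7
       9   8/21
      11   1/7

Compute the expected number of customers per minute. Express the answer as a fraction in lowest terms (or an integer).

E[X] = (1/21)·3 + (3/7)·8 + (8/21)·9 + (1/7)·11
     = 60/7

60/7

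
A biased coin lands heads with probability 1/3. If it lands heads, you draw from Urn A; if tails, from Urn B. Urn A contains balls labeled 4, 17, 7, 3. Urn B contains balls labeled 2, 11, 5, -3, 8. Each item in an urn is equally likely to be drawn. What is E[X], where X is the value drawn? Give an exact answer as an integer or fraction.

113/20

E[X | Urn A] = (4 + 17 + 7 + 3)/4 = 31/4
E[X | Urn B] = (2 + 11 + 5 − 3 + 8)/5 = 23/5
E[X] = (1/3)·31/4 + (2/3)·23/5 = 113/20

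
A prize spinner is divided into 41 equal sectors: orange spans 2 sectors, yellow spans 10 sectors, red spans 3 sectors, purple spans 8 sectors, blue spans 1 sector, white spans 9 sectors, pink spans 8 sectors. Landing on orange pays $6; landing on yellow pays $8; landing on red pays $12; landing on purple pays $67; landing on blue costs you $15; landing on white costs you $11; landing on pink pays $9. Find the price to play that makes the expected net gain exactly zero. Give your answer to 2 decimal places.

$15.17

E[payout] = (2/41)·6 + (10/41)·8 + (3/41)·12 + (8/41)·67 + (1/41)·(-15) + (9/41)·(-11) + (8/41)·9 = 622/41
Fair fee = E[payout] = 622/41 ≈ $15.17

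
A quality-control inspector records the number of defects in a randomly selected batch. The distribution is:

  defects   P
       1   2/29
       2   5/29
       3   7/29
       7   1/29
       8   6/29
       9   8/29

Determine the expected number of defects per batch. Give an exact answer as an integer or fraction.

E[X] = (2/29)·1 + (5/29)·2 + (7/29)·3 + (1/29)·7 + (6/29)·8 + (8/29)·9
     = 160/29

160/29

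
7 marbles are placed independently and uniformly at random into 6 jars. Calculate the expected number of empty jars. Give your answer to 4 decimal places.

1.6745

Let Xⱼ=1 if jar j is empty. P(Xⱼ=1) = ((6-1)/6)^7 = 78125/279936.
By linearity, E[#empty] = 6·78125/279936 = 78125/46656.
≈ 1.6745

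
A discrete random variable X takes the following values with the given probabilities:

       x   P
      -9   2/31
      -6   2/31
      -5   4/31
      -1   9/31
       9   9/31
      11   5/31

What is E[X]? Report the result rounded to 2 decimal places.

2.48

E[X] = (2/31)·(-9) + (2/31)·(-6) + (4/31)·(-5) + (9/31)·(-1) + (9/31)·9 + (5/31)·11
     = 77/31 ≈ 2.48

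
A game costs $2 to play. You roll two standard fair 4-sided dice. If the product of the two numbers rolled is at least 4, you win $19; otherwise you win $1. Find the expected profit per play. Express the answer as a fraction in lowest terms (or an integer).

E[payout] = (5/16)·1 + (11/16)·19 = 107/8
Expected profit = 107/8 − 2 = 91/8

91/8 dollars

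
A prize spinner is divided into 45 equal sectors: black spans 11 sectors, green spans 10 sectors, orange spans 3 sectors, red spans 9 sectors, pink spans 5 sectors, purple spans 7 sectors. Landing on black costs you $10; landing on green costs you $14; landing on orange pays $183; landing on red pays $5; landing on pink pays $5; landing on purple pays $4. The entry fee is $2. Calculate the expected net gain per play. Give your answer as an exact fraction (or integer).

E[payout] = (11/45)·(-10) + (10/45)·(-14) + (3/45)·183 + (9/45)·5 + (5/45)·5 + (7/45)·4 = 397/45
Expected profit = 397/45 − 2 = 307/45

307/45 dollars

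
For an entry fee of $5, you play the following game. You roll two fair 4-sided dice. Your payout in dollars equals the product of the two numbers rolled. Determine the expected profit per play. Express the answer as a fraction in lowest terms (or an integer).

5/4 dollars

Distribution of the product of the two numbers rolled: 1 w.p. 1/16, 2 w.p. 1/8, 3 w.p. 1/8, 4 w.p. 3/16, 6 w.p. 1/8, 8 w.p. 1/8, …
E[payout] = (1/16)·1 + (1/8)·2 + (1/8)·3 + (3/16)·4 + (1/8)·6 + (1/8)·8 + (1/16)·9 + (1/8)·12 + (1/16)·16 = 25/4
Expected profit = 25/4 − 5 = 5/4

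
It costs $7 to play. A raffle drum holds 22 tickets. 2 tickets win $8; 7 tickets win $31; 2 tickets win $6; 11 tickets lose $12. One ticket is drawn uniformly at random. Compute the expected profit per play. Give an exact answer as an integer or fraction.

E[payout] = (2/22)·8 + (7/22)·31 + (2/22)·6 + (11/22)·(-12) = 113/22
Expected profit = 113/22 − 7 = -41/22

-41/22 dollars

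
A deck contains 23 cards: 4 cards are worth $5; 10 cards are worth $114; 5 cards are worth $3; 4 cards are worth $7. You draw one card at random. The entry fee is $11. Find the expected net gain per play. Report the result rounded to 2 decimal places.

E[payout] = (4/23)·5 + (10/23)·114 + (5/23)·3 + (4/23)·7 = 1203/23
Expected profit = 1203/23 − 11 = 950/23 ≈ $41.30

$41.30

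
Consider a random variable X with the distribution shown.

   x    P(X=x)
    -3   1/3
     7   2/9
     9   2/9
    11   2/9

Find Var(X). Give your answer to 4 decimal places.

33.7778

E[X] = (1/3)·(-3) + (2/9)·7 + (2/9)·9 + (2/9)·11 = 5
E[X²] = (1/3)·9 + (2/9)·49 + (2/9)·81 + (2/9)·121 = 529/9
Var(X) = 529/9 − (5)² = 304/9 ≈ 33.7778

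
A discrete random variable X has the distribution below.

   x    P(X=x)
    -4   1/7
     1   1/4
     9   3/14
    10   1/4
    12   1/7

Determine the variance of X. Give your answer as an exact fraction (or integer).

E[X] = (1/7)·(-4) + (1/4)·1 + (3/14)·9 + (1/4)·10 + (1/7)·12 = 163/28
E[X²] = (1/7)·16 + (1/4)·1 + (3/14)·81 + (1/4)·100 + (1/7)·144 = 1833/28
Var(X) = 1833/28 − (163/28)² = 24755/784

24755/784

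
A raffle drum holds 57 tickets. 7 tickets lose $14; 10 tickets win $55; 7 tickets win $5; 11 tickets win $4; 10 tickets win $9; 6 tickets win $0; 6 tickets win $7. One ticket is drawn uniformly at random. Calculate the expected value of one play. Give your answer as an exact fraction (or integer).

E[payout] = (7/57)·(-14) + (10/57)·55 + (7/57)·5 + (11/57)·4 + (10/57)·9 + (6/57)·0 + (6/57)·7 = 221/19

221/19 dollars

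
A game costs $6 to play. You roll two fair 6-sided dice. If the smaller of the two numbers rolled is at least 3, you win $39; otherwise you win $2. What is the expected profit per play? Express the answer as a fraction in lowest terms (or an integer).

E[payout] = (5/9)·2 + (4/9)·39 = 166/9
Expected profit = 166/9 − 6 = 112/9

112/9 dollars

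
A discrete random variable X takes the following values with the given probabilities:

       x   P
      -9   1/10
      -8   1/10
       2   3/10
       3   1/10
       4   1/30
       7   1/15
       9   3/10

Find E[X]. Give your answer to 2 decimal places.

E[X] = (1/10)·(-9) + (1/10)·(-8) + (3/10)·2 + (1/10)·3 + (1/30)·4 + (1/15)·7 + (3/10)·9
     = 5/2 ≈ 2.50

2.50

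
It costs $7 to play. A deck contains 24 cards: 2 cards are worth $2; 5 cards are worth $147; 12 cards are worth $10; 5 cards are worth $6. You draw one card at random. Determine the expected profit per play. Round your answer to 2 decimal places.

E[payout] = (2/24)·2 + (5/24)·147 + (12/24)·10 + (5/24)·6 = 889/24
Expected profit = 889/24 − 7 = 721/24 ≈ $30.04

$30.04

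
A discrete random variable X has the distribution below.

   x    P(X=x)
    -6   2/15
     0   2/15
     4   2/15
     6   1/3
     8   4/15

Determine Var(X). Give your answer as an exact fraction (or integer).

4736/225

E[X] = (2/15)·(-6) + (2/15)·0 + (2/15)·4 + (1/3)·6 + (4/15)·8 = 58/15
E[X²] = (2/15)·36 + (2/15)·0 + (2/15)·16 + (1/3)·36 + (4/15)·64 = 36
Var(X) = 36 − (58/15)² = 4736/225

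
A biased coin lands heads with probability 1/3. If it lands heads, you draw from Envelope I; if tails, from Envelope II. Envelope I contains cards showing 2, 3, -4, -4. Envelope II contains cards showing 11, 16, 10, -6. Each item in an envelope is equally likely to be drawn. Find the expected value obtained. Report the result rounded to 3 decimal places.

E[X | Envelope I] = (2 + 3 − 4 − 4)/4 = -3/4
E[X | Envelope II] = (11 + 16 + 10 − 6)/4 = 31/4
E[X] = (1/3)·(-3/4) + (2/3)·31/4 = 59/12 ≈ 4.917

4.917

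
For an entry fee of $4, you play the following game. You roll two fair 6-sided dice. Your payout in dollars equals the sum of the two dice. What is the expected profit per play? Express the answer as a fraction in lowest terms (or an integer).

Distribution of the sum of the two dice: 2 w.p. 1/36, 3 w.p. 1/18, 4 w.p. 1/12, 5 w.p. 1/9, 6 w.p. 5/36, 7 w.p. 1/6, …
E[payout] = (1/36)·2 + (1/18)·3 + (1/12)·4 + (1/9)·5 + (5/36)·6 + (1/6)·7 + (5/36)·8 + (1/9)·9 + (1/12)·10 + (1/18)·11 + (1/36)·12 = 7
Expected profit = 7 − 4 = 3

$3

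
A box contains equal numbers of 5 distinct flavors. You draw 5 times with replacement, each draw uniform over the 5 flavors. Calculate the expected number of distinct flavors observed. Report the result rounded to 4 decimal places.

3.3616

Let Xⱼ=1 if type j appears at least once. P(Xⱼ=1) = 1 − ((5−1)/5)^5 = 2101/3125.
E[#distinct] = 5·2101/3125 = 2101/625.
≈ 3.3616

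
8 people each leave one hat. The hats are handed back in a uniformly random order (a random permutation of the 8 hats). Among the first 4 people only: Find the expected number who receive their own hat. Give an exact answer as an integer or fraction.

Let Xᵢ = 1 if person i gets their own hat. For each i, P(Xᵢ=1) = 1/8.
By linearity of expectation, E[X₁+…+X_4] = 4·(1/8) = 1/2.

1/2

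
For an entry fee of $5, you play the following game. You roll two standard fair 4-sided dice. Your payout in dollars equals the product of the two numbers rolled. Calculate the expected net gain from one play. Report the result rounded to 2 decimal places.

Distribution of the product of the two numbers rolled: 1 w.p. 1/16, 2 w.p. 1/8, 3 w.p. 1/8, 4 w.p. 3/16, 6 w.p. 1/8, 8 w.p. 1/8, …
E[payout] = (1/16)·1 + (1/8)·2 + (1/8)·3 + (3/16)·4 + (1/8)·6 + (1/8)·8 + (1/16)·9 + (1/8)·12 + (1/16)·16 = 25/4
Expected profit = 25/4 − 5 = 5/4 ≈ $1.25

$1.25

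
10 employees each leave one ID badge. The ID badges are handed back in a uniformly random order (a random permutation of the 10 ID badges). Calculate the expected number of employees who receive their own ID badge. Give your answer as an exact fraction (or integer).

1

Let Xᵢ = 1 if person i gets their own ID badge. For each i, P(Xᵢ=1) = 1/10.
By linearity of expectation, E[X₁+…+X_10] = 10·(1/10) = 1.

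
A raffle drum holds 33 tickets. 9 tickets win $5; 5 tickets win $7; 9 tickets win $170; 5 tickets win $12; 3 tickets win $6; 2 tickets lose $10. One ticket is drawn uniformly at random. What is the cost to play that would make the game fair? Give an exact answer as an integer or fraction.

556/11 dollars

E[payout] = (9/33)·5 + (5/33)·7 + (9/33)·170 + (5/33)·12 + (3/33)·6 + (2/33)·(-10) = 556/11
Fair fee = E[payout] = 556/11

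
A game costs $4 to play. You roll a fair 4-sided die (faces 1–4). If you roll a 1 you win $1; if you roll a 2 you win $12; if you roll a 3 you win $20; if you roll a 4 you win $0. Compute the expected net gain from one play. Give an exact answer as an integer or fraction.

17/4 dollars

E[payout] = (1/4)·0 + (1/4)·1 + (1/4)·12 + (1/4)·20 = 33/4
Expected profit = 33/4 − 4 = 17/4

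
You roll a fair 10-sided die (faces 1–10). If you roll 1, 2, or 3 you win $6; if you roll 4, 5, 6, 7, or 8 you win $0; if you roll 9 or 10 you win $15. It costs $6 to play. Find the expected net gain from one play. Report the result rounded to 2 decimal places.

-$1.20

E[payout] = (1/2)·0 + (3/10)·6 + (1/5)·15 = 24/5
Expected profit = 24/5 − 6 = -6/5 ≈ -$1.20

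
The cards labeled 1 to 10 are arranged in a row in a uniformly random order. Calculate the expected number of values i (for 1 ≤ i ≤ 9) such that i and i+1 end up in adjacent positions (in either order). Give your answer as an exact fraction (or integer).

9/5

For each i ∈ {1,…,9}, let Xᵢ = 1 if i and i+1 are adjacent. P(Xᵢ=1) = 2·(10−1)!/10! = 2/10.
By linearity, E[ΣXᵢ] = (9)·(2/10) = 9/5.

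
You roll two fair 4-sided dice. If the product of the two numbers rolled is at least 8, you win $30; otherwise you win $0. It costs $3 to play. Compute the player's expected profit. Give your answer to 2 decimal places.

$8.25

E[payout] = (5/8)·0 + (3/8)·30 = 45/4
Expected profit = 45/4 − 3 = 33/4 ≈ $8.25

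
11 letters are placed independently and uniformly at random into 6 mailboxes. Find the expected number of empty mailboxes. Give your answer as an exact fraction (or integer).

Let Xⱼ=1 if mailbox j is empty. P(Xⱼ=1) = ((6-1)/6)^11 = 48828125/362797056.
By linearity, E[#empty] = 6·48828125/362797056 = 48828125/60466176.

48828125/60466176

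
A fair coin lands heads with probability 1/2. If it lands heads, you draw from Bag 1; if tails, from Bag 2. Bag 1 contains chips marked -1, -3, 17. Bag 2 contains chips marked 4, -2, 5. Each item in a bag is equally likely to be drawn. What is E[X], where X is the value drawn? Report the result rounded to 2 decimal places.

3.33

E[X | Bag 1] = (-1 − 3 + 17)/3 = 13/3
E[X | Bag 2] = (4 − 2 + 5)/3 = 7/3
E[X] = (1/2)·13/3 + (1/2)·7/3 = 10/3 ≈ 3.33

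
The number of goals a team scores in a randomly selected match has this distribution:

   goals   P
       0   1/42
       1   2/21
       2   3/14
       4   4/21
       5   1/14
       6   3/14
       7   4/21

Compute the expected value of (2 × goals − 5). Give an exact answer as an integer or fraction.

74/21

E[2x-5] = (1/42)·(-5) + (2/21)·(-3) + (3/14)·(-1) + (4/21)·3 + (1/14)·5 + (3/14)·7 + (4/21)·9
     = 74/21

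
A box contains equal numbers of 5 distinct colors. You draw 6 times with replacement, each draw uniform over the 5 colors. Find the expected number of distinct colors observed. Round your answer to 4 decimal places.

Let Xⱼ=1 if type j appears at least once. P(Xⱼ=1) = 1 − ((5−1)/5)^6 = 11529/15625.
E[#distinct] = 5·11529/15625 = 11529/3125.
≈ 3.6893

3.6893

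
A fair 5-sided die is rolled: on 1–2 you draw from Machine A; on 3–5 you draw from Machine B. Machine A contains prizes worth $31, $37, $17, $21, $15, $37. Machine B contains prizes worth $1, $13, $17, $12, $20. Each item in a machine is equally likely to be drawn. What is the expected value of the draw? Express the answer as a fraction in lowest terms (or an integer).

1357/75 dollars

E[X | Machine A] = (31 + 37 + 17 + 21 + 15 + 37)/6 = 79/3
E[X | Machine B] = (1 + 13 + 17 + 12 + 20)/5 = 63/5
E[X] = (2/5)·79/3 + (3/5)·63/5 = 1357/75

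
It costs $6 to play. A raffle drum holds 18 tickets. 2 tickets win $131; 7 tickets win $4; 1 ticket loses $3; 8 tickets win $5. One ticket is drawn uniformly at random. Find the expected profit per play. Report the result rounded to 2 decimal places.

$12.17

E[payout] = (2/18)·131 + (7/18)·4 + (1/18)·(-3) + (8/18)·5 = 109/6
Expected profit = 109/6 − 6 = 73/6 ≈ $12.17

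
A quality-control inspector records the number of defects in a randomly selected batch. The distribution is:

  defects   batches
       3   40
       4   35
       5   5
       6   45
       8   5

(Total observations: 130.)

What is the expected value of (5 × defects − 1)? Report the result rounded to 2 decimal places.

21.88

Total = 130, so P(defects=3) = 40/130, etc.
E[5x-1] = (4/13)·14 + (7/26)·19 + (1/26)·24 + (9/26)·29 + (1/26)·39
     = 569/26 ≈ 21.88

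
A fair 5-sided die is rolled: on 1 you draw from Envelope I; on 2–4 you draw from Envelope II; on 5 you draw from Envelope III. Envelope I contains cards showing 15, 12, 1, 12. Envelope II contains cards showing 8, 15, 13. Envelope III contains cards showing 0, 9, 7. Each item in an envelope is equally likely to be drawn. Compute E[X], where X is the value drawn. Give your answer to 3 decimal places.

E[X | Envelope I] = (15 + 12 + 1 + 12)/4 = 10
E[X | Envelope II] = (8 + 15 + 13)/3 = 12
E[X | Envelope III] = (0 + 9 + 7)/3 = 16/3
E[X] = (1/5)·10 + (3/5)·12 + (1/5)·16/3 = 154/15 ≈ 10.267

10.267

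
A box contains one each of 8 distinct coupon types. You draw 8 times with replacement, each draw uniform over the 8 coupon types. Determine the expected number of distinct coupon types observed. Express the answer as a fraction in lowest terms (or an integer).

Let Xⱼ=1 if type j appears at least once. P(Xⱼ=1) = 1 − ((8−1)/8)^8 = 11012415/16777216.
E[#distinct] = 8·11012415/16777216 = 11012415/2097152.

11012415/2097152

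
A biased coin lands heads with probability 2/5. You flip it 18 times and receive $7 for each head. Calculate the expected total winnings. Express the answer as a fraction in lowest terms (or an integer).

252/5 dollars

E[#heads] = 18·2/5 = 36/5 (linearity over flips).
E[winnings] = 7·36/5 = 252/5.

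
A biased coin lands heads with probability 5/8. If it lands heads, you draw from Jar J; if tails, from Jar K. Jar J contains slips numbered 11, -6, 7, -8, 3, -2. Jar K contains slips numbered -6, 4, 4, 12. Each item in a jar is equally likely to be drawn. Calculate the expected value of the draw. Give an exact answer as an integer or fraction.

11/6

E[X | Jar J] = (11 − 6 + 7 − 8 + 3 − 2)/6 = 5/6
E[X | Jar K] = (-6 + 4 + 4 + 12)/4 = 7/2
E[X] = (5/8)·5/6 + (3/8)·7/2 = 11/6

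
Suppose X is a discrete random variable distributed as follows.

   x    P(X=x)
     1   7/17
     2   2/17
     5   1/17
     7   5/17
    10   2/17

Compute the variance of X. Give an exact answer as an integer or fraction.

E[X] = (7/17)·1 + (2/17)·2 + (1/17)·5 + (5/17)·7 + (2/17)·10 = 71/17
E[X²] = (7/17)·1 + (2/17)·4 + (1/17)·25 + (5/17)·49 + (2/17)·100 = 485/17
Var(X) = 485/17 − (71/17)² = 3204/289

3204/289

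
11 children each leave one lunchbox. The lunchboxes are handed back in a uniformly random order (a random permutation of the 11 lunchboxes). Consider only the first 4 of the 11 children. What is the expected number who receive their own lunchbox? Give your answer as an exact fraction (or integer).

Let Xᵢ = 1 if person i gets their own lunchbox. For each i, P(Xᵢ=1) = 1/11.
By linearity of expectation, E[X₁+…+X_4] = 4·(1/11) = 4/11.

4/11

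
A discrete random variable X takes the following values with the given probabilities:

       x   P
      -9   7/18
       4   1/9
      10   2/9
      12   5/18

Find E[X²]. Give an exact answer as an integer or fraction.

191/2

E[X²] = (7/18)·81 + (1/9)·16 + (2/9)·100 + (5/18)·144
     = 191/2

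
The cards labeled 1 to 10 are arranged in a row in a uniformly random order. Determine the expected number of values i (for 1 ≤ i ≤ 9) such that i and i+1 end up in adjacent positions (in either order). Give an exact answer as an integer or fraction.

9/5

For each i ∈ {1,…,9}, let Xᵢ = 1 if i and i+1 are adjacent. P(Xᵢ=1) = 2·(10−1)!/10! = 2/10.
By linearity, E[ΣXᵢ] = (9)·(2/10) = 9/5.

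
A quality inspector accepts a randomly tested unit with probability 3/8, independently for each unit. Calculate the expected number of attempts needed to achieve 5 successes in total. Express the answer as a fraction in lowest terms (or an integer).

40/3

By linearity (sum of 5 independent geometric waits), E[trials] = 5/p = 5/(3/8) = 40/3.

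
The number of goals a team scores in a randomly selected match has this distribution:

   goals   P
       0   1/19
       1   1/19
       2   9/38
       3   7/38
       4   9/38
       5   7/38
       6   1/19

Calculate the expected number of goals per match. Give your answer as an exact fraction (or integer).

E[X] = (1/19)·0 + (1/19)·1 + (9/38)·2 + (7/38)·3 + (9/38)·4 + (7/38)·5 + (1/19)·6
     = 62/19

62/19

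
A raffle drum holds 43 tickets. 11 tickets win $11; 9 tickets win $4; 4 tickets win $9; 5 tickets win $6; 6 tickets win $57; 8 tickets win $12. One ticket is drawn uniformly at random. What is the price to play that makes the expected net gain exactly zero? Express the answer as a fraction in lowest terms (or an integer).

661/43 dollars

E[payout] = (11/43)·11 + (9/43)·4 + (4/43)·9 + (5/43)·6 + (6/43)·57 + (8/43)·12 = 661/43
Fair fee = E[payout] = 661/43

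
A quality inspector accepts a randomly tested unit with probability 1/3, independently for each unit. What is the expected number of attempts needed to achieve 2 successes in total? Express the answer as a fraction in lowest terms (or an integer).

By linearity (sum of 2 independent geometric waits), E[trials] = 2/p = 2/(1/3) = 6.

6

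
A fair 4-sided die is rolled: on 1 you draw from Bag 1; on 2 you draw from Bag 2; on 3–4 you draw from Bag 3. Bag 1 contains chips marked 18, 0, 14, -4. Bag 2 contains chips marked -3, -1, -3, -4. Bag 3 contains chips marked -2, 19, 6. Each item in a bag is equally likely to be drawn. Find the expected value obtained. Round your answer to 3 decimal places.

4.896

E[X | Bag 1] = (18 + 0 + 14 − 4)/4 = 7
E[X | Bag 2] = (-3 − 1 − 3 − 4)/4 = -11/4
E[X | Bag 3] = (-2 + 19 + 6)/3 = 23/3
E[X] = (1/4)·7 + (1/4)·(-11/4) + (1/2)·23/3 = 235/48 ≈ 4.896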